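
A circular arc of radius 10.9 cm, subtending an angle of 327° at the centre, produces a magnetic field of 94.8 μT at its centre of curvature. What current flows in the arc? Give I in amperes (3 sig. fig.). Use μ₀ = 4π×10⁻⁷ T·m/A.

For a circular arc, B = μ₀Iφ/(4πR) with φ in radians; here φ = 5.707 rad.
So I = 4πRB/(μ₀φ) = 4π × 0.109 × 9.48×10⁻⁵ / (4π×10⁻⁷ × 5.707) = 18.1 A.

I ≈ 18.1 A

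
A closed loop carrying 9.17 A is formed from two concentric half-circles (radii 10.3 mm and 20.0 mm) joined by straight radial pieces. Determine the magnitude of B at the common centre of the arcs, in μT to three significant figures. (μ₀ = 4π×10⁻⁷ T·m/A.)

B ≈ 136 μT

The radial connectors point toward the centre, so dl × r̂ = 0 and they contribute nothing.
Each semicircle gives μ₀I/(4R): inner arc 2.80×10⁻⁴ T, outer arc 1.44×10⁻⁴ T.
The two arcs carry current in opposite angular senses, so their fields oppose: B = |2.80×10⁻⁴ − 1.44×10⁻⁴| = 1.36×10⁻⁴ T.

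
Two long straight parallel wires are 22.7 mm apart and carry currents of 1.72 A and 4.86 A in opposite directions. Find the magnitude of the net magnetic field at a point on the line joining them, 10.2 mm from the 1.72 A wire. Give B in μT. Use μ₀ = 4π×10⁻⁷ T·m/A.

Each long wire gives B = μ₀I/(2πd). Distances are d₁ = 0.0102 m and d₂ = 0.0125 m.
B₁ = 3.37×10⁻⁵ T, B₂ = 7.78×10⁻⁵ T.
Between antiparallel currents both contributions point the same way, so they add. B = B₁ + B₂ = 3.37×10⁻⁵ + 7.78×10⁻⁵ = 1.11×10⁻⁴ T.

B ≈ 111 μT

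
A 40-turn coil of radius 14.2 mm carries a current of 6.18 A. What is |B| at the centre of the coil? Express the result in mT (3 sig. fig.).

B ≈ 10.9 mT

For an N-turn flat coil, B = Nμ₀I/(2R) with R = 0.0142 m.
B = 40 × 2.73×10⁻⁴ T = 1.09×10⁻² T.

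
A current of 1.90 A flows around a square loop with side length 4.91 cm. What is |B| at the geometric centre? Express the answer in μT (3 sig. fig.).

B ≈ 43.8 μT

Each side is a finite straight segment at perpendicular distance d = a/(2 tan(π/4)) = 0.02455 m from the centre, with end-angles ±π/4.
One side contributes B₁ = (μ₀I/4πd)·2 sin(π/4) = 1.09×10⁻⁵ T.
All 4 sides add in the same direction: B = 4 × 1.09×10⁻⁵ = 4.38×10⁻⁵ T.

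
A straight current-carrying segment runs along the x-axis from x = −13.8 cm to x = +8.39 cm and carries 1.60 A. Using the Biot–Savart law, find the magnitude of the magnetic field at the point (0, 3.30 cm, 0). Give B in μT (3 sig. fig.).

For a finite straight segment, B = (μ₀I/4πd)(sinθ₁ + sinθ₂), where θ₁, θ₂ are the angles from the perpendicular to each end.
The perpendicular distance is d = 0.033 m; the end-offsets along the wire are a = 0.138 m and b = 0.0839 m.
sinθ₁ = 0.138/√(0.138²+0.033²) = 0.9726; sinθ₂ = 0.0839/√(0.0839²+0.033²) = 0.9306.
B = (4π×10⁻⁷ × 1.60) / (4π × 0.033) × (0.9726 + 0.9306) = 9.23×10⁻⁶ T.

B ≈ 9.23 μT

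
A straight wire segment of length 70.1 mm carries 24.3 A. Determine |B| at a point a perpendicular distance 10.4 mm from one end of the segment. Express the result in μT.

B ≈ 231 μT

For a finite straight segment, B = (μ₀I/4πd)(sinθ₁ + sinθ₂), where θ₁, θ₂ are the angles from the perpendicular to each end.
The perpendicular foot is at one end, so the two end-offsets along the wire are 0 and L = 0.0701 m.
sinθ₁ = 0/√(0²+0.0104²) = 0.0000; sinθ₂ = 0.0701/√(0.0701²+0.0104²) = 0.9892.
B = (4π×10⁻⁷ × 24.3) / (4π × 0.0104) × (0.0000 + 0.9892) = 2.31×10⁻⁴ T.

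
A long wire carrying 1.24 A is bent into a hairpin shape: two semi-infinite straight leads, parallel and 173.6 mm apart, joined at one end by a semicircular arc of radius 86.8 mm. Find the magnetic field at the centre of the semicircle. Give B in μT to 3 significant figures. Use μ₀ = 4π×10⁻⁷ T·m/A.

The semicircular arc contributes B_arc = μ₀I·π/(4πR) = μ₀I/(4R) = 4.49×10⁻⁶ T.
Each semi-infinite lead is at perpendicular distance R = 0.0868 m from the centre, with the perpendicular foot at its near end, so it contributes μ₀I/(4πR); both point the same way, together 2.86×10⁻⁶ T.
Arc and leads all point the same direction: B = 4.49×10⁻⁶ + 2.86×10⁻⁶ = 7.35×10⁻⁶ T.

B ≈ 7.35 μT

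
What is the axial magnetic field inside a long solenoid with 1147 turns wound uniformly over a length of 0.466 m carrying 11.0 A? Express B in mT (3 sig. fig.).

Inside a long solenoid, B = μ₀nI with n = 2461 turns/m.
B = 4π×10⁻⁷ × 2461 × 11.0 = 3.40×10⁻² T.

B ≈ 34.0 mT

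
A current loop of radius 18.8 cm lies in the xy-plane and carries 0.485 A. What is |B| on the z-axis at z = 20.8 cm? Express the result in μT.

B ≈ 0.489 μT

On the axis of a circular loop, B = μ₀IR² / [2(R²+z²)^(3/2)].
R² + z² = (0.188)² + (0.208)² = 0.07861 m², and (R²+z²)^(3/2) = 2.20×10⁻² m³.
B = (4π×10⁻⁷ × 0.485 × 0.03534) / (2 × 2.20×10⁻²) = 4.89×10⁻⁷ T.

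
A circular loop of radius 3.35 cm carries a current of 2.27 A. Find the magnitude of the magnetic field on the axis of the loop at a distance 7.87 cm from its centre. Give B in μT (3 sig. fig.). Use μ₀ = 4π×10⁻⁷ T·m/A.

B ≈ 2.56 μT

On the axis of a circular loop, B = μ₀IR² / [2(R²+z²)^(3/2)].
R² + z² = (0.0335)² + (0.0787)² = 0.007316 m², and (R²+z²)^(3/2) = 6.26×10⁻⁴ m³.
B = (4π×10⁻⁷ × 2.27 × 0.001122) / (2 × 6.26×10⁻⁴) = 2.56×10⁻⁶ T.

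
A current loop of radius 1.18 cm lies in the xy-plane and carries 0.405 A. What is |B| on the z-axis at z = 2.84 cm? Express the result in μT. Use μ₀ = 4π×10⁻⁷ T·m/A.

B ≈ 1.22 μT

On the axis of a circular loop, B = μ₀IR² / [2(R²+z²)^(3/2)].
R² + z² = (0.0118)² + (0.0284)² = 0.0009458 m², and (R²+z²)^(3/2) = 2.91×10⁻⁵ m³.
B = (4π×10⁻⁷ × 0.405 × 0.0001392) / (2 × 2.91×10⁻⁵) = 1.22×10⁻⁶ T.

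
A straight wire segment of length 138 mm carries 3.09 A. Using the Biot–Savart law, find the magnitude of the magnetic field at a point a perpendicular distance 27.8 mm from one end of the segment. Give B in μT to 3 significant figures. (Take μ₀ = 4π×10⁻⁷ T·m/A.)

B ≈ 10.9 μT

For a finite straight segment, B = (μ₀I/4πd)(sinθ₁ + sinθ₂), where θ₁, θ₂ are the angles from the perpendicular to each end.
The perpendicular foot is at one end, so the two end-offsets along the wire are 0 and L = 0.138 m.
sinθ₁ = 0/√(0²+0.0278²) = 0.0000; sinθ₂ = 0.138/√(0.138²+0.0278²) = 0.9803.
B = (4π×10⁻⁷ × 3.09) / (4π × 0.0278) × (0.0000 + 0.9803) = 1.09×10⁻⁵ T.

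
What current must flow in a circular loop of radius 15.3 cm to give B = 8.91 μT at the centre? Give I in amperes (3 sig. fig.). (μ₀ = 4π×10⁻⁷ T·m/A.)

At the centre of a circular loop B = μ₀I/(2R), so I = 2RB/μ₀.
With R = 0.153 m, I = 2 × 0.153 × 8.91×10⁻⁶ / (4π×10⁻⁷) = 2.17 A.

I ≈ 2.17 A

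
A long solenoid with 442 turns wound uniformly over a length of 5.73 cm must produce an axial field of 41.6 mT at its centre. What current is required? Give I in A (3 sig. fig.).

I ≈ 4.29 A

Inside a long solenoid B = μ₀nI with n = 7714 m⁻¹, so I = B/(μ₀n).
I = 4.16×10⁻² / (4π×10⁻⁷ × 7714) = 4.29 A.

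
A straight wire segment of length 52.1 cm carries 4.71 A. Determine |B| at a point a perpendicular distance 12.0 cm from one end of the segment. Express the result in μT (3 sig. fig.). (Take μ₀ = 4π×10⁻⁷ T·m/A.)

For a finite straight segment, B = (μ₀I/4πd)(sinθ₁ + sinθ₂), where θ₁, θ₂ are the angles from the perpendicular to each end.
The perpendicular foot is at one end, so the two end-offsets along the wire are 0 and L = 0.521 m.
sinθ₁ = 0/√(0²+0.12²) = 0.0000; sinθ₂ = 0.521/√(0.521²+0.12²) = 0.9745.
B = (4π×10⁻⁷ × 4.71) / (4π × 0.12) × (0.0000 + 0.9745) = 3.82×10⁻⁶ T.

B ≈ 3.82 μT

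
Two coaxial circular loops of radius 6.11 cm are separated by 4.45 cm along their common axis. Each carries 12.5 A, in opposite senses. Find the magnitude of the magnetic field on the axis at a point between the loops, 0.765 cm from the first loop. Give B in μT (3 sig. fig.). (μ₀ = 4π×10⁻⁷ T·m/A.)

B ≈ 44.9 μT

Each loop contributes B = μ₀IR²/[2(R²+z²)^(3/2)] on the axis, with z measured from that loop.
Loop 1 (z = 0.00765 m): B₁ = 1.26×10⁻⁴ T. Loop 2 (z = 0.03685 m): B₂ = 8.07×10⁻⁵ T.
The fields oppose: B = |B₁ − B₂| = 4.49×10⁻⁵ T.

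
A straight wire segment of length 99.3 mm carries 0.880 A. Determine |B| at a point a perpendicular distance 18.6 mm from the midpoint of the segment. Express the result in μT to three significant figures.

B ≈ 8.86 μT

For a finite straight segment, B = (μ₀I/4πd)(sinθ₁ + sinθ₂), where θ₁, θ₂ are the angles from the perpendicular to each end.
The perpendicular from the point meets the wire at its midpoint, so each end is L/2 = 0.04965 m away along the wire.
sinθ₁ = 0.04965/√(0.04965²+0.0186²) = 0.9364; sinθ₂ = 0.04965/√(0.04965²+0.0186²) = 0.9364.
B = (4π×10⁻⁷ × 0.880) / (4π × 0.0186) × (0.9364 + 0.9364) = 8.86×10⁻⁶ T.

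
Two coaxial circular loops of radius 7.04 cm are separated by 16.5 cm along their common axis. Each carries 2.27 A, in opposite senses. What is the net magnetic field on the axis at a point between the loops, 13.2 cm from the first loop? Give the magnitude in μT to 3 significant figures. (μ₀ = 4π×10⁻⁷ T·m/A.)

Each loop contributes B = μ₀IR²/[2(R²+z²)^(3/2)] on the axis, with z measured from that loop.
Loop 1 (z = 0.132 m): B₁ = 2.11×10⁻⁶ T. Loop 2 (z = 0.033 m): B₂ = 1.50×10⁻⁵ T.
The fields oppose: B = |B₁ − B₂| = 1.29×10⁻⁵ T.

B ≈ 12.9 μT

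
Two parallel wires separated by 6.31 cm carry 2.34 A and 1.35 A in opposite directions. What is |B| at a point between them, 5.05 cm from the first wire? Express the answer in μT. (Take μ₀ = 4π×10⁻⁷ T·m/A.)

B ≈ 30.7 μT

Each long wire gives B = μ₀I/(2πd). Distances are d₁ = 0.0505 m and d₂ = 0.0126 m.
B₁ = 9.27×10⁻⁶ T, B₂ = 2.14×10⁻⁵ T.
Between antiparallel currents both contributions point the same way, so they add. B = B₁ + B₂ = 9.27×10⁻⁶ + 2.14×10⁻⁵ = 3.07×10⁻⁵ T.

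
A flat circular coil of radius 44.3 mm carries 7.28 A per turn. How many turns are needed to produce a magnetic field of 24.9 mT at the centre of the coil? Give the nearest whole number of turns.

For an N-turn coil, B = Nμ₀I/(2R). A single turn gives B₁ = 1.03×10⁻⁴ T with R = 0.0443 m.
N = B/B₁ = 2.49×10⁻² / 1.03×10⁻⁴ = 241.15.

N = 241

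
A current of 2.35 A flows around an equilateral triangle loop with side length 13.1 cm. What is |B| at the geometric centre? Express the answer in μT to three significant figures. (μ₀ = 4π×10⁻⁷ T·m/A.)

B ≈ 32.3 μT

Each side is a finite straight segment at perpendicular distance d = a/(2 tan(π/3)) = 0.03782 m from the centre, with end-angles ±π/3.
One side contributes B₁ = (μ₀I/4πd)·2 sin(π/3) = 1.08×10⁻⁵ T.
All 3 sides add in the same direction: B = 3 × 1.08×10⁻⁵ = 3.23×10⁻⁵ T.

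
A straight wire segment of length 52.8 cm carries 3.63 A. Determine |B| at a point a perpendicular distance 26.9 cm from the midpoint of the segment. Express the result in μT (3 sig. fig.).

B ≈ 1.89 μT

For a finite straight segment, B = (μ₀I/4πd)(sinθ₁ + sinθ₂), where θ₁, θ₂ are the angles from the perpendicular to each end.
The perpendicular from the point meets the wire at its midpoint, so each end is L/2 = 0.264 m away along the wire.
sinθ₁ = 0.264/√(0.264²+0.269²) = 0.7004; sinθ₂ = 0.264/√(0.264²+0.269²) = 0.7004.
B = (4π×10⁻⁷ × 3.63) / (4π × 0.269) × (0.7004 + 0.7004) = 1.89×10⁻⁶ T.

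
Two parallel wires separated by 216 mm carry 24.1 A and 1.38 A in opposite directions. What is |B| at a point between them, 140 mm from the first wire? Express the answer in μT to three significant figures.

Each long wire gives B = μ₀I/(2πd). Distances are d₁ = 0.14 m and d₂ = 0.076 m.
B₁ = 3.44×10⁻⁵ T, B₂ = 3.63×10⁻⁶ T.
Between antiparallel currents both contributions point the same way, so they add. B = B₁ + B₂ = 3.44×10⁻⁵ + 3.63×10⁻⁶ = 3.81×10⁻⁵ T.

B ≈ 38.1 μT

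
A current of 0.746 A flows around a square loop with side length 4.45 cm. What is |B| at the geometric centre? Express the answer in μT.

Each side is a finite straight segment at perpendicular distance d = a/(2 tan(π/4)) = 0.02225 m from the centre, with end-angles ±π/4.
One side contributes B₁ = (μ₀I/4πd)·2 sin(π/4) = 4.74×10⁻⁶ T.
All 4 sides add in the same direction: B = 4 × 4.74×10⁻⁶ = 1.90×10⁻⁵ T.

B ≈ 19.0 μT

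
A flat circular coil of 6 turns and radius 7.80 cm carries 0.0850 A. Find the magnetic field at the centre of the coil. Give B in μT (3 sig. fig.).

B ≈ 4.11 μT

For an N-turn flat coil, B = Nμ₀I/(2R) with R = 0.078 m.
B = 6 × 6.85×10⁻⁷ T = 4.11×10⁻⁶ T.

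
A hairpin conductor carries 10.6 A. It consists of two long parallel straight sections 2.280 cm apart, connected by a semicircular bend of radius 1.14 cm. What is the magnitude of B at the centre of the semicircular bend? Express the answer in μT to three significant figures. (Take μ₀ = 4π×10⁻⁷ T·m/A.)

The semicircular arc contributes B_arc = μ₀I·π/(4πR) = μ₀I/(4R) = 2.92×10⁻⁴ T.
Each semi-infinite lead is at perpendicular distance R = 0.0114 m from the centre, with the perpendicular foot at its near end, so it contributes μ₀I/(4πR); both point the same way, together 1.86×10⁻⁴ T.
Arc and leads all point the same direction: B = 2.92×10⁻⁴ + 1.86×10⁻⁴ = 4.78×10⁻⁴ T.

B ≈ 478 μT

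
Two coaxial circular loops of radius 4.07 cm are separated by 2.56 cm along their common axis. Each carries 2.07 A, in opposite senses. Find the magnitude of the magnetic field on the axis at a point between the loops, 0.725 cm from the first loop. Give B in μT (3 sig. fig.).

Each loop contributes B = μ₀IR²/[2(R²+z²)^(3/2)] on the axis, with z measured from that loop.
Loop 1 (z = 0.00725 m): B₁ = 3.05×10⁻⁵ T. Loop 2 (z = 0.01835 m): B₂ = 2.42×10⁻⁵ T.
The fields oppose: B = |B₁ − B₂| = 6.28×10⁻⁶ T.

B ≈ 6.28 μT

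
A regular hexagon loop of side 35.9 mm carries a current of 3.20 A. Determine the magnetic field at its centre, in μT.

B ≈ 61.8 μT

Each side is a finite straight segment at perpendicular distance d = a/(2 tan(π/6)) = 0.03109 m from the centre, with end-angles ±π/6.
One side contributes B₁ = (μ₀I/4πd)·2 sin(π/6) = 1.03×10⁻⁵ T.
All 6 sides add in the same direction: B = 6 × 1.03×10⁻⁵ = 6.18×10⁻⁵ T.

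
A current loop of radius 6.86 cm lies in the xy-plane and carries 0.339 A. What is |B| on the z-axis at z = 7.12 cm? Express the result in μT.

On the axis of a circular loop, B = μ₀IR² / [2(R²+z²)^(3/2)].
R² + z² = (0.0686)² + (0.0712)² = 0.009775 m², and (R²+z²)^(3/2) = 9.66×10⁻⁴ m³.
B = (4π×10⁻⁷ × 0.339 × 0.004706) / (2 × 9.66×10⁻⁴) = 1.04×10⁻⁶ T.

B ≈ 1.04 μT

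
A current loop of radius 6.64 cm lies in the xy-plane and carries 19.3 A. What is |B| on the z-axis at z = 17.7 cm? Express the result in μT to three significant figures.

B ≈ 7.91 μT

On the axis of a circular loop, B = μ₀IR² / [2(R²+z²)^(3/2)].
R² + z² = (0.0664)² + (0.177)² = 0.03574 m², and (R²+z²)^(3/2) = 6.76×10⁻³ m³.
B = (4π×10⁻⁷ × 19.3 × 0.004409) / (2 × 6.76×10⁻³) = 7.91×10⁻⁶ T.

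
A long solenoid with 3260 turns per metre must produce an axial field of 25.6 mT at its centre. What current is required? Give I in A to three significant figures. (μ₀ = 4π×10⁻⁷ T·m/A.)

I ≈ 6.25 A

Inside a long solenoid B = μ₀nI with n = 3260 m⁻¹, so I = B/(μ₀n).
I = 2.56×10⁻² / (4π×10⁻⁷ × 3260) = 6.25 A.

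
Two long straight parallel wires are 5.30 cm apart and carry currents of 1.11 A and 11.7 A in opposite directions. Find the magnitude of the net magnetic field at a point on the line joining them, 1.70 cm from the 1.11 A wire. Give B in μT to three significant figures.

Each long wire gives B = μ₀I/(2πd). Distances are d₁ = 0.017 m and d₂ = 0.036 m.
B₁ = 1.31×10⁻⁵ T, B₂ = 6.50×10⁻⁵ T.
Between antiparallel currents both contributions point the same way, so they add. B = B₁ + B₂ = 1.31×10⁻⁵ + 6.50×10⁻⁵ = 7.81×10⁻⁵ T.

B ≈ 78.1 μT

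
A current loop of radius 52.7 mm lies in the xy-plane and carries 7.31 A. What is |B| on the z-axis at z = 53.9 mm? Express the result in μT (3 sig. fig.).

B ≈ 29.8 μT

On the axis of a circular loop, B = μ₀IR² / [2(R²+z²)^(3/2)].
R² + z² = (0.0527)² + (0.0539)² = 0.005683 m², and (R²+z²)^(3/2) = 4.28×10⁻⁴ m³.
B = (4π×10⁻⁷ × 7.31 × 0.002777) / (2 × 4.28×10⁻⁴) = 2.98×10⁻⁵ T.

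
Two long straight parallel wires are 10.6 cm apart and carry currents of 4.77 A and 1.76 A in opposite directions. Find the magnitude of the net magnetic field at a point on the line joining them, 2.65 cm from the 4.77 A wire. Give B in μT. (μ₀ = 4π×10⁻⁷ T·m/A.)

Each long wire gives B = μ₀I/(2πd). Distances are d₁ = 0.0265 m and d₂ = 0.0795 m.
B₁ = 3.60×10⁻⁵ T, B₂ = 4.43×10⁻⁶ T.
Between antiparallel currents both contributions point the same way, so they add. B = B₁ + B₂ = 3.60×10⁻⁵ + 4.43×10⁻⁶ = 4.04×10⁻⁵ T.

B ≈ 40.4 μT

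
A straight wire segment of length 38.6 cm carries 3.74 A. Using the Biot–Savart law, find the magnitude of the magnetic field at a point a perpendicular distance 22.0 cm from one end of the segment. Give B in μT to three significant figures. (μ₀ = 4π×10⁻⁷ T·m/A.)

For a finite straight segment, B = (μ₀I/4πd)(sinθ₁ + sinθ₂), where θ₁, θ₂ are the angles from the perpendicular to each end.
The perpendicular foot is at one end, so the two end-offsets along the wire are 0 and L = 0.386 m.
sinθ₁ = 0/√(0²+0.22²) = 0.0000; sinθ₂ = 0.386/√(0.386²+0.22²) = 0.8688.
B = (4π×10⁻⁷ × 3.74) / (4π × 0.22) × (0.0000 + 0.8688) = 1.48×10⁻⁶ T.

B ≈ 1.48 μT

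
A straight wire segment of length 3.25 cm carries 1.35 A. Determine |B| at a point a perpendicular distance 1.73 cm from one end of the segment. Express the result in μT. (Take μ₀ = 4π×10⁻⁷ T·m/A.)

B ≈ 6.89 μT

For a finite straight segment, B = (μ₀I/4πd)(sinθ₁ + sinθ₂), where θ₁, θ₂ are the angles from the perpendicular to each end.
The perpendicular foot is at one end, so the two end-offsets along the wire are 0 and L = 0.0325 m.
sinθ₁ = 0/√(0²+0.0173²) = 0.0000; sinθ₂ = 0.0325/√(0.0325²+0.0173²) = 0.8827.
B = (4π×10⁻⁷ × 1.35) / (4π × 0.0173) × (0.0000 + 0.8827) = 6.89×10⁻⁶ T.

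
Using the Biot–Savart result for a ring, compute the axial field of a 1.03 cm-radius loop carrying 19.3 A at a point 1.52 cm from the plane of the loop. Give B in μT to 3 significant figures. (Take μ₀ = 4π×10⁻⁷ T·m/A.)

On the axis of a circular loop, B = μ₀IR² / [2(R²+z²)^(3/2)].
R² + z² = (0.0103)² + (0.0152)² = 0.0003371 m², and (R²+z²)^(3/2) = 6.19×10⁻⁶ m³.
B = (4π×10⁻⁷ × 19.3 × 0.0001061) / (2 × 6.19×10⁻⁶) = 2.08×10⁻⁴ T.

B ≈ 208 μT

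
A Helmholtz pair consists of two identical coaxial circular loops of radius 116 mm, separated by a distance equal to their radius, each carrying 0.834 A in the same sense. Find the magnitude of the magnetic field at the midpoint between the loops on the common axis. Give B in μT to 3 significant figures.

Each loop contributes B = μ₀IR²/[2(R²+z²)^(3/2)] on the axis, with z measured from that loop.
Loop 1 (z = 0.058 m): B₁ = 3.23×10⁻⁶ T. Loop 2 (z = 0.058 m): B₂ = 3.23×10⁻⁶ T.
The fields add: B = B₁ + B₂ = 6.46×10⁻⁶ T.

B ≈ 6.46 μT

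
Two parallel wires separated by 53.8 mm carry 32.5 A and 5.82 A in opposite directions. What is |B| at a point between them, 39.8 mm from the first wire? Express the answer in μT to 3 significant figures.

Each long wire gives B = μ₀I/(2πd). Distances are d₁ = 0.0398 m and d₂ = 0.014 m.
B₁ = 1.63×10⁻⁴ T, B₂ = 8.31×10⁻⁵ T.
Between antiparallel currents both contributions point the same way, so they add. B = B₁ + B₂ = 1.63×10⁻⁴ + 8.31×10⁻⁵ = 2.46×10⁻⁴ T.

B ≈ 246 μT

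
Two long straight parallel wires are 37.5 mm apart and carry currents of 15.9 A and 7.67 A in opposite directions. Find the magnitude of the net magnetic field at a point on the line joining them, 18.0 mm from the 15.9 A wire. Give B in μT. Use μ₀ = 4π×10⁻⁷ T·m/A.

B ≈ 255 μT

Each long wire gives B = μ₀I/(2πd). Distances are d₁ = 0.018 m and d₂ = 0.0195 m.
B₁ = 1.77×10⁻⁴ T, B₂ = 7.87×10⁻⁵ T.
Between antiparallel currents both contributions point the same way, so they add. B = B₁ + B₂ = 1.77×10⁻⁴ + 7.87×10⁻⁵ = 2.55×10⁻⁴ T.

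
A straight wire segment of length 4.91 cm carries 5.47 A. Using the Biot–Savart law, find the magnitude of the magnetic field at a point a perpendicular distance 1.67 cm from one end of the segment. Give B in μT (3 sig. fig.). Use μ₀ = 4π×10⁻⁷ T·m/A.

B ≈ 31.0 μT

For a finite straight segment, B = (μ₀I/4πd)(sinθ₁ + sinθ₂), where θ₁, θ₂ are the angles from the perpendicular to each end.
The perpendicular foot is at one end, so the two end-offsets along the wire are 0 and L = 0.0491 m.
sinθ₁ = 0/√(0²+0.0167²) = 0.0000; sinθ₂ = 0.0491/√(0.0491²+0.0167²) = 0.9467.
B = (4π×10⁻⁷ × 5.47) / (4π × 0.0167) × (0.0000 + 0.9467) = 3.10×10⁻⁵ T.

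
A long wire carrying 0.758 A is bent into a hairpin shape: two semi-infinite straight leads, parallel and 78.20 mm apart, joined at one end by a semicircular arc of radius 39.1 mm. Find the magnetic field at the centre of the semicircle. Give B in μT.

B ≈ 9.97 μT

The semicircular arc contributes B_arc = μ₀I·π/(4πR) = μ₀I/(4R) = 6.09×10⁻⁶ T.
Each semi-infinite lead is at perpendicular distance R = 0.0391 m from the centre, with the perpendicular foot at its near end, so it contributes μ₀I/(4πR); both point the same way, together 3.88×10⁻⁶ T.
Arc and leads all point the same direction: B = 6.09×10⁻⁶ + 3.88×10⁻⁶ = 9.97×10⁻⁶ T.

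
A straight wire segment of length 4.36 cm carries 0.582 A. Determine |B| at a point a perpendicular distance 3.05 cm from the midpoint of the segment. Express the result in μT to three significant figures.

For a finite straight segment, B = (μ₀I/4πd)(sinθ₁ + sinθ₂), where θ₁, θ₂ are the angles from the perpendicular to each end.
The perpendicular from the point meets the wire at its midpoint, so each end is L/2 = 0.0218 m away along the wire.
sinθ₁ = 0.0218/√(0.0218²+0.0305²) = 0.5815; sinθ₂ = 0.0218/√(0.0218²+0.0305²) = 0.5815.
B = (4π×10⁻⁷ × 0.582) / (4π × 0.0305) × (0.5815 + 0.5815) = 2.22×10⁻⁶ T.

B ≈ 2.22 μT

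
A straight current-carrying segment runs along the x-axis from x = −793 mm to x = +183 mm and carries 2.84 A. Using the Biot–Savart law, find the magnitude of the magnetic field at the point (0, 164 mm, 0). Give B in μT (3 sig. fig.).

For a finite straight segment, B = (μ₀I/4πd)(sinθ₁ + sinθ₂), where θ₁, θ₂ are the angles from the perpendicular to each end.
The perpendicular distance is d = 0.164 m; the end-offsets along the wire are a = 0.793 m and b = 0.183 m.
sinθ₁ = 0.793/√(0.793²+0.164²) = 0.9793; sinθ₂ = 0.183/√(0.183²+0.164²) = 0.7447.
B = (4π×10⁻⁷ × 2.84) / (4π × 0.164) × (0.9793 + 0.7447) = 2.99×10⁻⁶ T.

B ≈ 2.99 μT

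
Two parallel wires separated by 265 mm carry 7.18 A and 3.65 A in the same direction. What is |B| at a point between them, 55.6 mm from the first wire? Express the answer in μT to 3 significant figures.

B ≈ 22.3 μT

Each long wire gives B = μ₀I/(2πd). Distances are d₁ = 0.0556 m and d₂ = 0.2094 m.
B₁ = 2.58×10⁻⁵ T, B₂ = 3.49×10⁻⁶ T.
Between parallel currents the two contributions point in opposite directions, so they subtract. B = |B₁ − B₂| = |2.58×10⁻⁵ − 3.49×10⁻⁶| = 2.23×10⁻⁵ T.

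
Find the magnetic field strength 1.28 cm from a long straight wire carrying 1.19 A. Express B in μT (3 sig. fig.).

For an infinitely long straight wire, B = μ₀I/(2πd).
B = (4π×10⁻⁷ × 1.19) / (2π × 0.0128) = 1.86×10⁻⁵ T.

B ≈ 18.6 μT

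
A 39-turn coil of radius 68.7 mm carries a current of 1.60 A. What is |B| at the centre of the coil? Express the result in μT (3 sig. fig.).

For an N-turn flat coil, B = Nμ₀I/(2R) with R = 0.0687 m.
B = 39 × 1.46×10⁻⁵ T = 5.71×10⁻⁴ T.

B ≈ 571 μT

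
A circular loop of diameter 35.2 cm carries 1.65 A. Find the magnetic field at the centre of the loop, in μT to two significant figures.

At the centre of a circular loop the Biot–Savart law gives B = μ₀I/(2R) (so R = 0.176 m).
B = (4π×10⁻⁷ × 1.65) / (2 × 0.176) = 5.89×10⁻⁶ T.

B ≈ 5.9 μT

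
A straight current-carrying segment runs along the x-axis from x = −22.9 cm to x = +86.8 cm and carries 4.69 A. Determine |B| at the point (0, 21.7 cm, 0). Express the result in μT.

B ≈ 3.67 μT

For a finite straight segment, B = (μ₀I/4πd)(sinθ₁ + sinθ₂), where θ₁, θ₂ are the angles from the perpendicular to each end.
The perpendicular distance is d = 0.217 m; the end-offsets along the wire are a = 0.229 m and b = 0.868 m.
sinθ₁ = 0.229/√(0.229²+0.217²) = 0.7259; sinθ₂ = 0.868/√(0.868²+0.217²) = 0.9701.
B = (4π×10⁻⁷ × 4.69) / (4π × 0.217) × (0.7259 + 0.9701) = 3.67×10⁻⁶ T.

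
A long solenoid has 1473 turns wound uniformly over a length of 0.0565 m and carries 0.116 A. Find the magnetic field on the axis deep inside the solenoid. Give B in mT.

B ≈ 3.80 mT

Inside a long solenoid, B = μ₀nI with n = 2.607×10⁴ turns/m.
B = 4π×10⁻⁷ × 2.607×10⁴ × 0.116 = 3.80×10⁻³ T.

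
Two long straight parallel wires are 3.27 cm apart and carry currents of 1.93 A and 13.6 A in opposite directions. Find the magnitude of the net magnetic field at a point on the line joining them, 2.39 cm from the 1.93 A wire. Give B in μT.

Each long wire gives B = μ₀I/(2πd). Distances are d₁ = 0.0239 m and d₂ = 0.0088 m.
B₁ = 1.62×10⁻⁵ T, B₂ = 3.09×10⁻⁴ T.
Between antiparallel currents both contributions point the same way, so they add. B = B₁ + B₂ = 1.62×10⁻⁵ + 3.09×10⁻⁴ = 3.25×10⁻⁴ T.

B ≈ 325 μT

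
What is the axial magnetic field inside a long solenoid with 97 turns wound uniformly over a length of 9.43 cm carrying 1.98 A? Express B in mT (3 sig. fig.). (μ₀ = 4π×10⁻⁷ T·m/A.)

B ≈ 2.56 mT

Inside a long solenoid, B = μ₀nI with n = 1029 turns/m.
B = 4π×10⁻⁷ × 1029 × 1.98 = 2.56×10⁻³ T.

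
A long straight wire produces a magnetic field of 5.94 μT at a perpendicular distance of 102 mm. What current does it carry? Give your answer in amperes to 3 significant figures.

For a long straight wire B = μ₀I/(2πd), so I = 2πdB/μ₀.
I = 2π × 0.102 × 5.94×10⁻⁶ / (4π×10⁻⁷) = 3.03 A.

I ≈ 3.03 A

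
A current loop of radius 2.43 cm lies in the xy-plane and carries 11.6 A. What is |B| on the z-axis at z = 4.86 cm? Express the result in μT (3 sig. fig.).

B ≈ 26.8 μT

On the axis of a circular loop, B = μ₀IR² / [2(R²+z²)^(3/2)].
R² + z² = (0.0243)² + (0.0486)² = 0.002952 m², and (R²+z²)^(3/2) = 1.60×10⁻⁴ m³.
B = (4π×10⁻⁷ × 11.6 × 0.0005905) / (2 × 1.60×10⁻⁴) = 2.68×10⁻⁵ T.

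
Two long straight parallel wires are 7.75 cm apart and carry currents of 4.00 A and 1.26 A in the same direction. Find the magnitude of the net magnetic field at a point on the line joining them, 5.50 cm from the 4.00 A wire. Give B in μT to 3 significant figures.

Each long wire gives B = μ₀I/(2πd). Distances are d₁ = 0.055 m and d₂ = 0.0225 m.
B₁ = 1.45×10⁻⁵ T, B₂ = 1.12×10⁻⁵ T.
Between parallel currents the two contributions point in opposite directions, so they subtract. B = |B₁ − B₂| = |1.45×10⁻⁵ − 1.12×10⁻⁵| = 3.35×10⁻⁶ T.

B ≈ 3.35 μT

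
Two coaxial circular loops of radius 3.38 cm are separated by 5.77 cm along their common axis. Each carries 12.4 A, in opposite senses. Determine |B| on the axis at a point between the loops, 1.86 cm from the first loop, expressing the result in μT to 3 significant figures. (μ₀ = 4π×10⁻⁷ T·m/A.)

Each loop contributes B = μ₀IR²/[2(R²+z²)^(3/2)] on the axis, with z measured from that loop.
Loop 1 (z = 0.0186 m): B₁ = 1.55×10⁻⁴ T. Loop 2 (z = 0.0391 m): B₂ = 6.45×10⁻⁵ T.
The fields oppose: B = |B₁ − B₂| = 9.05×10⁻⁵ T.

B ≈ 90.5 μT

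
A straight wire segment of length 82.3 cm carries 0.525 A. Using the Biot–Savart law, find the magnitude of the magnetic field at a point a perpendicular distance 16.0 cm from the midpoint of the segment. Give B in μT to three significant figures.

For a finite straight segment, B = (μ₀I/4πd)(sinθ₁ + sinθ₂), where θ₁, θ₂ are the angles from the perpendicular to each end.
The perpendicular from the point meets the wire at its midpoint, so each end is L/2 = 0.4115 m away along the wire.
sinθ₁ = 0.4115/√(0.4115²+0.16²) = 0.9320; sinθ₂ = 0.4115/√(0.4115²+0.16²) = 0.9320.
B = (4π×10⁻⁷ × 0.525) / (4π × 0.16) × (0.9320 + 0.9320) = 6.12×10⁻⁷ T.

B ≈ 0.612 μT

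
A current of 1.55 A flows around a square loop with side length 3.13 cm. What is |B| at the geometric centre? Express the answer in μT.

B ≈ 56.0 μT

Each side is a finite straight segment at perpendicular distance d = a/(2 tan(π/4)) = 0.01565 m from the centre, with end-angles ±π/4.
One side contributes B₁ = (μ₀I/4πd)·2 sin(π/4) = 1.40×10⁻⁵ T.
All 4 sides add in the same direction: B = 4 × 1.40×10⁻⁵ = 5.60×10⁻⁵ T.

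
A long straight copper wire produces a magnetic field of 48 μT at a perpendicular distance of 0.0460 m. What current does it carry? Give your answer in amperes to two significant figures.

I ≈ 11 A

For a long straight wire B = μ₀I/(2πd), so I = 2πdB/μ₀.
I = 2π × 0.046 × 4.80×10⁻⁵ / (4π×10⁻⁷) = 11.0 A.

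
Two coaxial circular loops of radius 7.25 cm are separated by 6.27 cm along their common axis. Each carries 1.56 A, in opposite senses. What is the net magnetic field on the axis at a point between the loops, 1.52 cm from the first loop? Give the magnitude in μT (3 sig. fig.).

Each loop contributes B = μ₀IR²/[2(R²+z²)^(3/2)] on the axis, with z measured from that loop.
Loop 1 (z = 0.0152 m): B₁ = 1.27×10⁻⁵ T. Loop 2 (z = 0.0475 m): B₂ = 7.91×10⁻⁶ T.
The fields oppose: B = |B₁ − B₂| = 4.76×10⁻⁶ T.

B ≈ 4.76 μT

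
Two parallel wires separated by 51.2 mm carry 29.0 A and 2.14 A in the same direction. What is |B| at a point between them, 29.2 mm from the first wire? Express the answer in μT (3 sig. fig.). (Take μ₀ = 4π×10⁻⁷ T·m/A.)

B ≈ 179 μT

Each long wire gives B = μ₀I/(2πd). Distances are d₁ = 0.0292 m and d₂ = 0.022 m.
B₁ = 1.99×10⁻⁴ T, B₂ = 1.95×10⁻⁵ T.
Between parallel currents the two contributions point in opposite directions, so they subtract. B = |B₁ − B₂| = |1.99×10⁻⁴ − 1.95×10⁻⁵| = 1.79×10⁻⁴ T.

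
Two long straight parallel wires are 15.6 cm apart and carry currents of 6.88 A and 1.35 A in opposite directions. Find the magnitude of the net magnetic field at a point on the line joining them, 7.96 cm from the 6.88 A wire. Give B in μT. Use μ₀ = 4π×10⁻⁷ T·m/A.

Each long wire gives B = μ₀I/(2πd). Distances are d₁ = 0.0796 m and d₂ = 0.0764 m.
B₁ = 1.73×10⁻⁵ T, B₂ = 3.53×10⁻⁶ T.
Between antiparallel currents both contributions point the same way, so they add. B = B₁ + B₂ = 1.73×10⁻⁵ + 3.53×10⁻⁶ = 2.08×10⁻⁵ T.

B ≈ 20.8 μT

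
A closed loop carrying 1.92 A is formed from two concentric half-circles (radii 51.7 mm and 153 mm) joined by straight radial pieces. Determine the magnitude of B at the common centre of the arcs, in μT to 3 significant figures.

B ≈ 7.72 μT

The radial connectors point toward the centre, so dl × r̂ = 0 and they contribute nothing.
Each semicircle gives μ₀I/(4R): inner arc 1.17×10⁻⁵ T, outer arc 3.94×10⁻⁶ T.
The two arcs carry current in opposite angular senses, so their fields oppose: B = |1.17×10⁻⁵ − 3.94×10⁻⁶| = 7.72×10⁻⁶ T.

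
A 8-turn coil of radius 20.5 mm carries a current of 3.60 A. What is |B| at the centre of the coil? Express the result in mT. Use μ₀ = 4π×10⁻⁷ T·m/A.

For an N-turn flat coil, B = Nμ₀I/(2R) with R = 0.0205 m.
B = 8 × 1.10×10⁻⁴ T = 8.83×10⁻⁴ T.

B ≈ 0.883 mT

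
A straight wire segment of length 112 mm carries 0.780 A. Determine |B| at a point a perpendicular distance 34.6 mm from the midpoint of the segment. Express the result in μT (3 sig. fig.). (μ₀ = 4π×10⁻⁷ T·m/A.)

B ≈ 3.84 μT

For a finite straight segment, B = (μ₀I/4πd)(sinθ₁ + sinθ₂), where θ₁, θ₂ are the angles from the perpendicular to each end.
The perpendicular from the point meets the wire at its midpoint, so each end is L/2 = 0.056 m away along the wire.
sinθ₁ = 0.056/√(0.056²+0.0346²) = 0.8507; sinθ₂ = 0.056/√(0.056²+0.0346²) = 0.8507.
B = (4π×10⁻⁷ × 0.780) / (4π × 0.0346) × (0.8507 + 0.8507) = 3.84×10⁻⁶ T.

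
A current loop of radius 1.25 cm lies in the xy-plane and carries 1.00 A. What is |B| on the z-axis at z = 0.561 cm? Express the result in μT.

B ≈ 38.2 μT

On the axis of a circular loop, B = μ₀IR² / [2(R²+z²)^(3/2)].
R² + z² = (0.0125)² + (0.00561)² = 0.0001877 m², and (R²+z²)^(3/2) = 2.57×10⁻⁶ m³.
B = (4π×10⁻⁷ × 1.00 × 0.0001563) / (2 × 2.57×10⁻⁶) = 3.82×10⁻⁵ T.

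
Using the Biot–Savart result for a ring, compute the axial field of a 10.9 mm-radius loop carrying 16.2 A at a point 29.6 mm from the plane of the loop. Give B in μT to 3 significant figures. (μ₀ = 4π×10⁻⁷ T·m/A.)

On the axis of a circular loop, B = μ₀IR² / [2(R²+z²)^(3/2)].
R² + z² = (0.0109)² + (0.0296)² = 0.000995 m², and (R²+z²)^(3/2) = 3.14×10⁻⁵ m³.
B = (4π×10⁻⁷ × 16.2 × 0.0001188) / (2 × 3.14×10⁻⁵) = 3.85×10⁻⁵ T.

B ≈ 38.5 μT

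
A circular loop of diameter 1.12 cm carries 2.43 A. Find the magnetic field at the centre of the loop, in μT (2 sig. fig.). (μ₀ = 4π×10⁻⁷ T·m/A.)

At the centre of a circular loop the Biot–Savart law gives B = μ₀I/(2R) (so R = 0.0056 m).
B = (4π×10⁻⁷ × 2.43) / (2 × 0.0056) = 2.73×10⁻⁴ T.

B ≈ 270 μT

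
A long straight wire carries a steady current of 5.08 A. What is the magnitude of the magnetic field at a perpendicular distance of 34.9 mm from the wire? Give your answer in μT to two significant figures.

B ≈ 29 μT

For an infinitely long straight wire, B = μ₀I/(2πd).
B = (4π×10⁻⁷ × 5.08) / (2π × 0.0349) = 2.91×10⁻⁵ T.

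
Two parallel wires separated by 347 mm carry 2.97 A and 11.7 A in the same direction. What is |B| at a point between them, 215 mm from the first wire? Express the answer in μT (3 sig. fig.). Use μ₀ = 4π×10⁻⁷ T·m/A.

B ≈ 15.0 μT

Each long wire gives B = μ₀I/(2πd). Distances are d₁ = 0.215 m and d₂ = 0.132 m.
B₁ = 2.76×10⁻⁶ T, B₂ = 1.77×10⁻⁵ T.
Between parallel currents the two contributions point in opposite directions, so they subtract. B = |B₁ − B₂| = |2.76×10⁻⁶ − 1.77×10⁻⁵| = 1.50×10⁻⁵ T.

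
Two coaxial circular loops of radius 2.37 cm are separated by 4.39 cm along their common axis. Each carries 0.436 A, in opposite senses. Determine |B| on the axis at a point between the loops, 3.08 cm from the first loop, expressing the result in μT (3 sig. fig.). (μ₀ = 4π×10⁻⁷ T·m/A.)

B ≈ 5.13 μT

Each loop contributes B = μ₀IR²/[2(R²+z²)^(3/2)] on the axis, with z measured from that loop.
Loop 1 (z = 0.0308 m): B₁ = 2.62×10⁻⁶ T. Loop 2 (z = 0.0131 m): B₂ = 7.75×10⁻⁶ T.
The fields oppose: B = |B₁ − B₂| = 5.13×10⁻⁶ T.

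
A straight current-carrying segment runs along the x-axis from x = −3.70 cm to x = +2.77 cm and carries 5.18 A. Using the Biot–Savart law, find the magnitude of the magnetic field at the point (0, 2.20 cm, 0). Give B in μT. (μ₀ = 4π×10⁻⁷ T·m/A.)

B ≈ 38.7 μT

For a finite straight segment, B = (μ₀I/4πd)(sinθ₁ + sinθ₂), where θ₁, θ₂ are the angles from the perpendicular to each end.
The perpendicular distance is d = 0.022 m; the end-offsets along the wire are a = 0.037 m and b = 0.0277 m.
sinθ₁ = 0.037/√(0.037²+0.022²) = 0.8595; sinθ₂ = 0.0277/√(0.0277²+0.022²) = 0.7831.
B = (4π×10⁻⁷ × 5.18) / (4π × 0.022) × (0.8595 + 0.7831) = 3.87×10⁻⁵ T.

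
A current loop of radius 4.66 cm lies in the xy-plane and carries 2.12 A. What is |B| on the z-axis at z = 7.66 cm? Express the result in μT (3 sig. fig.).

On the axis of a circular loop, B = μ₀IR² / [2(R²+z²)^(3/2)].
R² + z² = (0.0466)² + (0.0766)² = 0.008039 m², and (R²+z²)^(3/2) = 7.21×10⁻⁴ m³.
B = (4π×10⁻⁷ × 2.12 × 0.002172) / (2 × 7.21×10⁻⁴) = 4.01×10⁻⁶ T.

B ≈ 4.01 μT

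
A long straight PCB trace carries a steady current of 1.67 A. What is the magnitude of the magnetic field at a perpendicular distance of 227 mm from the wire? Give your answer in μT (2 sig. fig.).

B ≈ 1.5 μT

For an infinitely long straight wire, B = μ₀I/(2πd).
B = (4π×10⁻⁷ × 1.67) / (2π × 0.227) = 1.47×10⁻⁶ T.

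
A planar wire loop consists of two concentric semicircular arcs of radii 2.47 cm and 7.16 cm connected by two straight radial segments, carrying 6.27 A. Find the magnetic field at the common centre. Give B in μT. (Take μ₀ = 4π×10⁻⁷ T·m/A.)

B ≈ 52.2 μT

The radial connectors point toward the centre, so dl × r̂ = 0 and they contribute nothing.
Each semicircle gives μ₀I/(4R): inner arc 7.97×10⁻⁵ T, outer arc 2.75×10⁻⁵ T.
The two arcs carry current in opposite angular senses, so their fields oppose: B = |7.97×10⁻⁵ − 2.75×10⁻⁵| = 5.22×10⁻⁵ T.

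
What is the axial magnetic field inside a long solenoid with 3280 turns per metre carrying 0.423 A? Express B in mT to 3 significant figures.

B ≈ 1.74 mT

Inside a long solenoid, B = μ₀nI with n = 3280 turns/m.
B = 4π×10⁻⁷ × 3280 × 0.423 = 1.74×10⁻³ T.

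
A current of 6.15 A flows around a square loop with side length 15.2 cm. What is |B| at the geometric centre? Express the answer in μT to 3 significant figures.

B ≈ 45.8 μT

Each side is a finite straight segment at perpendicular distance d = a/(2 tan(π/4)) = 0.076 m from the centre, with end-angles ±π/4.
One side contributes B₁ = (μ₀I/4πd)·2 sin(π/4) = 1.14×10⁻⁵ T.
All 4 sides add in the same direction: B = 4 × 1.14×10⁻⁵ = 4.58×10⁻⁵ T.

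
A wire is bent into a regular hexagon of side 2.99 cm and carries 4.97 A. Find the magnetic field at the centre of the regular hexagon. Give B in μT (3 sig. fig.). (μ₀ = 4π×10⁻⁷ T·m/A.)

B ≈ 115 μT

Each side is a finite straight segment at perpendicular distance d = a/(2 tan(π/6)) = 0.02589 m from the centre, with end-angles ±π/6.
One side contributes B₁ = (μ₀I/4πd)·2 sin(π/6) = 1.92×10⁻⁵ T.
All 6 sides add in the same direction: B = 6 × 1.92×10⁻⁵ = 1.15×10⁻⁴ T.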